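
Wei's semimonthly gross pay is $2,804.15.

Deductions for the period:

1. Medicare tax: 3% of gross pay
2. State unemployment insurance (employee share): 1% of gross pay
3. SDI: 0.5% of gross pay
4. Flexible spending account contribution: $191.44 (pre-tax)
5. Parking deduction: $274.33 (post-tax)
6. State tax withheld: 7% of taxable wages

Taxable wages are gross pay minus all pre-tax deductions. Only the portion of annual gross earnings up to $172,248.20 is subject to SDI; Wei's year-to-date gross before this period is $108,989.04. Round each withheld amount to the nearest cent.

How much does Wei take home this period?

$2,029.31

Flexible spending account contribution: $191.44
Taxable wages = $2,804.15 − $191.44 = $2,612.71
State tax withheld: $2,612.71 × 0.07 = $182.89
SDI: cap not yet reached, full $2,804.15 is subject → $2,804.15 × 0.005 = $14.02
State unemployment insurance (employee share): $2,804.15 × 0.01 = $28.04
Medicare tax: $2,804.15 × 0.03 = $84.12
Parking deduction: $274.33
Total deductions = $191.44 + $182.89 + $14.02 + $28.04 + $84.12 + $274.33 = $774.84
Net pay = $2,804.15 − $774.84 = $2,029.31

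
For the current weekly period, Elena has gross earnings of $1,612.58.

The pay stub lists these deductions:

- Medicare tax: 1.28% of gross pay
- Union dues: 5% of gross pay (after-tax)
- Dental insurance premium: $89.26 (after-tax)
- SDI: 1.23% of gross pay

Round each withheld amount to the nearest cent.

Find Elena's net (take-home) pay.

$1,402.22

Medicare tax: $1,612.58 × 0.0128 = $20.64
SDI: $1,612.58 × 0.0123 = $19.83
Dental insurance premium: $89.26
Union dues: $1,612.58 × 0.05 = $80.63
Total deductions = $20.64 + $19.83 + $89.26 + $80.63 = $210.36
Net pay = $1,612.58 − $210.36 = $1,402.22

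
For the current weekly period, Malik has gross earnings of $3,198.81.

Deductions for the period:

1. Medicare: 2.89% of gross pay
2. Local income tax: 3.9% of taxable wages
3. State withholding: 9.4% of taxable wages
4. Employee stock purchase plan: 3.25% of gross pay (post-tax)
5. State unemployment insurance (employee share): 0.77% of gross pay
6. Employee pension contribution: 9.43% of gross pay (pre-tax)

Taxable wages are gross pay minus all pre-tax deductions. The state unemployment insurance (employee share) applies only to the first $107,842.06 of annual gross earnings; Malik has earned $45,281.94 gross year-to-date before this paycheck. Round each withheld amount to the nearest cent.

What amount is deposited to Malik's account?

$2,290.80

Employee pension contribution: $3,198.81 × 0.0943 = $301.65
Taxable wages = $3,198.81 − $301.65 = $2,897.16
State withholding: $2,897.16 × 0.094 = $272.33
Local income tax: $2,897.16 × 0.039 = $112.99
State unemployment insurance (employee share): cap not yet reached, full $3,198.81 is subject → $3,198.81 × 0.0077 = $24.63
Medicare: $3,198.81 × 0.0289 = $92.45
Employee stock purchase plan: $3,198.81 × 0.0325 = $103.96
Total deductions = $301.65 + $272.33 + $112.99 + $24.63 + $92.45 + $103.96 = $908.01
Net pay = $3,198.81 − $908.01 = $2,290.80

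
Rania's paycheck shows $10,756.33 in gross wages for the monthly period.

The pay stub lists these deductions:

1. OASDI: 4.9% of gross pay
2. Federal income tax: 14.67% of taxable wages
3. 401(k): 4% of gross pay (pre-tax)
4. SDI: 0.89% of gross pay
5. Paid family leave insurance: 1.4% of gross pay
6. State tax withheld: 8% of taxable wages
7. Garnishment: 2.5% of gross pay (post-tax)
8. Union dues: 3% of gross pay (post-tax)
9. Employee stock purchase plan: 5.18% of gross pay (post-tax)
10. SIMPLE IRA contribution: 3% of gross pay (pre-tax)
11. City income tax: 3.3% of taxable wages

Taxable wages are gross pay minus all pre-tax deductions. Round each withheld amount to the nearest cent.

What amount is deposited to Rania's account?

SIMPLE IRA contribution: $10,756.33 × 0.03 = $322.69
401(k): $10,756.33 × 0.04 = $430.25
Pre-tax total = $322.69 + $430.25 = $752.94
Taxable wages = $10,756.33 − $752.94 = $10,003.39
City income tax: $10,003.39 × 0.033 = $330.11
Federal income tax: $10,003.39 × 0.1467 = $1,467.50
State tax withheld: $10,003.39 × 0.08 = $800.27
SDI: $10,756.33 × 0.0089 = $95.73
Paid family leave insurance: $10,756.33 × 0.014 = $150.59
OASDI: $10,756.33 × 0.049 = $527.06
Union dues: $10,756.33 × 0.03 = $322.69
Garnishment: $10,756.33 × 0.025 = $268.91
Employee stock purchase plan: $10,756.33 × 0.0518 = $557.18
Total deductions = $322.69 + $430.25 + $330.11 + $1,467.50 + $800.27 + $95.73 + $150.59 + $527.06 + $322.69 + $268.91 + $557.18 = $5,272.98
Net pay = $10,756.33 − $5,272.98 = $5,483.35

$5,483.35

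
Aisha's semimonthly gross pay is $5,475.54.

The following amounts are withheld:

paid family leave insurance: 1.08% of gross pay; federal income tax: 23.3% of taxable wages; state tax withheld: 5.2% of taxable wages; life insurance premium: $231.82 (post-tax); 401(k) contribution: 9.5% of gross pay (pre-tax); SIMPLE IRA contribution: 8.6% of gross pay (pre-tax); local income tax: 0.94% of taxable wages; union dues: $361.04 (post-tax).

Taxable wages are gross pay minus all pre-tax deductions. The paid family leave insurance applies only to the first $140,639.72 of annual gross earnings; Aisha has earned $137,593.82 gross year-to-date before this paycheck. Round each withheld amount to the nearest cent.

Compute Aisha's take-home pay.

$2,538.48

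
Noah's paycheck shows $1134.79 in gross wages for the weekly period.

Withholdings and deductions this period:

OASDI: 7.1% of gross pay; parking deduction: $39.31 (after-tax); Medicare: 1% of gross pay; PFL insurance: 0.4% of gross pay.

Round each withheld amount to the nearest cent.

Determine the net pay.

Medicare: $1134.79 × 0.01 = $11.35
PFL insurance: $1134.79 × 0.004 = $4.54
OASDI: $1134.79 × 0.071 = $80.57
Parking deduction: $39.31
Total deductions = $11.35 + $4.54 + $80.57 + $39.31 = $135.77
Net pay = $1134.79 − $135.77 = $999.02

$999.02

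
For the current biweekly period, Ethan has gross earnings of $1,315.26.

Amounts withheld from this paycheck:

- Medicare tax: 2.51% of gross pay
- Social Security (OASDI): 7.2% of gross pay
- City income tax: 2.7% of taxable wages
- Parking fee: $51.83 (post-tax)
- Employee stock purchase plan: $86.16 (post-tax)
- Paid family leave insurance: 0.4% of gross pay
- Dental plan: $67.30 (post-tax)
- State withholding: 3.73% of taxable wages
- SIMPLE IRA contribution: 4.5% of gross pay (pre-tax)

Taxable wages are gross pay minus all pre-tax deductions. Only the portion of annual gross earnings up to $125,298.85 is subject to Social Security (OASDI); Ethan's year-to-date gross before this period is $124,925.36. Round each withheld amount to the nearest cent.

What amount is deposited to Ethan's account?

SIMPLE IRA contribution: $1,315.26 × 0.045 = $59.19
Taxable wages = $1,315.26 − $59.19 = $1,256.07
State withholding: $1,256.07 × 0.0373 = $46.85
City income tax: $1,256.07 × 0.027 = $33.91
Social Security (OASDI): only $125,298.85 − $124,925.36 = $373.49 of this check is subject → $373.49 × 0.072 = $26.89
Paid family leave insurance: $1,315.26 × 0.004 = $5.26
Medicare tax: $1,315.26 × 0.0251 = $33.01
Parking fee: $51.83
Dental plan: $67.30
Employee stock purchase plan: $86.16
Total deductions = $59.19 + $46.85 + $33.91 + $26.89 + $5.26 + $33.01 + $51.83 + $67.30 + $86.16 = $410.40
Net pay = $1,315.26 − $410.40 = $904.86

$904.86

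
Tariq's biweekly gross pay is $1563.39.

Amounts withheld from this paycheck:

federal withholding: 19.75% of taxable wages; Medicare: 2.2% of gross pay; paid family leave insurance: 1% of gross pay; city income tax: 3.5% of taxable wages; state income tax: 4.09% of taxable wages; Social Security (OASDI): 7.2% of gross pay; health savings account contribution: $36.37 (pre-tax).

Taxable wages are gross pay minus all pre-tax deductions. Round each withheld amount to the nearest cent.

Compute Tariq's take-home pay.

Health savings account contribution: $36.37
Taxable wages = $1563.39 − $36.37 = $1527.02
State income tax: $1527.02 × 0.0409 = $62.46
Federal withholding: $1527.02 × 0.1975 = $301.59
City income tax: $1527.02 × 0.035 = $53.45
Medicare: $1563.39 × 0.022 = $34.39
Paid family leave insurance: $1563.39 × 0.01 = $15.63
Social Security (OASDI): $1563.39 × 0.072 = $112.56
Total deductions = $36.37 + $62.46 + $301.59 + $53.45 + $34.39 + $15.63 + $112.56 = $616.45
Net pay = $1563.39 − $616.45 = $946.94

$946.94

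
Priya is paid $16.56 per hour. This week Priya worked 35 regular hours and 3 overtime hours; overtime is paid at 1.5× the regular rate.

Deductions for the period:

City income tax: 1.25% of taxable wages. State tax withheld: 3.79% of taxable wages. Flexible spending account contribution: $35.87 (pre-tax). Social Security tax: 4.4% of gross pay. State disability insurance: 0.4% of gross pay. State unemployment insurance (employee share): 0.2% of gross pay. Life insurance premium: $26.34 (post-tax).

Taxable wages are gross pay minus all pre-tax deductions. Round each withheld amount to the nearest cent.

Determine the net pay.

Regular pay: 35 × $16.56 = $579.60
Overtime pay: 3 × $16.56 × 1.5 = $74.52
Gross pay = $579.60 + $74.52 = $654.12
Flexible spending account contribution: $35.87
Taxable wages = $654.12 − $35.87 = $618.25
State tax withheld: $618.25 × 0.0379 = $23.43
City income tax: $618.25 × 0.0125 = $7.73
Social Security tax: $654.12 × 0.044 = $28.78
State unemployment insurance (employee share): $654.12 × 0.002 = $1.31
State disability insurance: $654.12 × 0.004 = $2.62
Life insurance premium: $26.34
Total deductions = $35.87 + $23.43 + $7.73 + $28.78 + $1.31 + $2.62 + $26.34 = $126.08
Net pay = $654.12 − $126.08 = $528.04

$528.04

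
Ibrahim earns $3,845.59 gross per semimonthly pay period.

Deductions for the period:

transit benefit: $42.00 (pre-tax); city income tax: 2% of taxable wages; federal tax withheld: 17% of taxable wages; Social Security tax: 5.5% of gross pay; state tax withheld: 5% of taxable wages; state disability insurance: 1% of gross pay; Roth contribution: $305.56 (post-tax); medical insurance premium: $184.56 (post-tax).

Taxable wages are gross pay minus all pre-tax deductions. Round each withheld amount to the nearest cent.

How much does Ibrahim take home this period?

Transit benefit: $42.00
Taxable wages = $3,845.59 − $42.00 = $3,803.59
City income tax: $3,803.59 × 0.02 = $76.07
State tax withheld: $3,803.59 × 0.05 = $190.18
Federal tax withheld: $3,803.59 × 0.17 = $646.61
Social Security tax: $3,845.59 × 0.055 = $211.51
State disability insurance: $3,845.59 × 0.01 = $38.46
Roth contribution: $305.56
Medical insurance premium: $184.56
Total deductions = $42.00 + $76.07 + $190.18 + $646.61 + $211.51 + $38.46 + $305.56 + $184.56 = $1,694.95
Net pay = $3,845.59 − $1,694.95 = $2,150.64

$2,150.64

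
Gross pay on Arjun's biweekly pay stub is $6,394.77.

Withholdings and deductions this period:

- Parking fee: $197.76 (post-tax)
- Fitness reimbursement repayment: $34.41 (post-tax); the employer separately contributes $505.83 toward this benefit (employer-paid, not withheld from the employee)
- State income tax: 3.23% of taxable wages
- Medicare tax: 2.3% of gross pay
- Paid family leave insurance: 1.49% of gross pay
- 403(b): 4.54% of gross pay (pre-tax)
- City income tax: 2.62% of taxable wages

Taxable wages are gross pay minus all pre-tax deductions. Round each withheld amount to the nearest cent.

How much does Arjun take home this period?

$5,272.81

403(b): $6,394.77 × 0.0454 = $290.32
Taxable wages = $6,394.77 − $290.32 = $6,104.45
City income tax: $6,104.45 × 0.0262 = $159.94
State income tax: $6,104.45 × 0.0323 = $197.17
Medicare tax: $6,394.77 × 0.023 = $147.08
Paid family leave insurance: $6,394.77 × 0.0149 = $95.28
Parking fee: $197.76
Fitness reimbursement repayment: $34.41
(Employer's $505.83 toward fitness reimbursement repayment is not withheld from the employee.)
Total deductions = $290.32 + $159.94 + $197.17 + $147.08 + $95.28 + $197.76 + $34.41 = $1,121.96
Net pay = $6,394.77 − $1,121.96 = $5,272.81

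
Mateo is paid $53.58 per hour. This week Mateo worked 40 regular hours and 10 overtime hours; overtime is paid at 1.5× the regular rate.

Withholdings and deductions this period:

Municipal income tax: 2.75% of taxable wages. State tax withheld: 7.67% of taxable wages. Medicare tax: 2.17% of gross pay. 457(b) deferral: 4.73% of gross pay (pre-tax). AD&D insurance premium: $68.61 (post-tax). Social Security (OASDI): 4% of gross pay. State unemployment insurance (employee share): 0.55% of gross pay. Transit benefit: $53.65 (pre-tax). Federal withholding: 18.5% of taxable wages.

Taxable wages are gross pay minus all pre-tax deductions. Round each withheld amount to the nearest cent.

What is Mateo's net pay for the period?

$1690.80

Regular pay: 40 × $53.58 = $2143.20
Overtime pay: 10 × $53.58 × 1.5 = $803.70
Gross pay = $2143.20 + $803.70 = $2946.90
Transit benefit: $53.65
457(b) deferral: $2946.90 × 0.0473 = $139.39
Pre-tax total = $53.65 + $139.39 = $193.04
Taxable wages = $2946.90 − $193.04 = $2753.86
State tax withheld: $2753.86 × 0.0767 = $211.22
Municipal income tax: $2753.86 × 0.0275 = $75.73
Federal withholding: $2753.86 × 0.185 = $509.46
Social Security (OASDI): $2946.90 × 0.04 = $117.88
State unemployment insurance (employee share): $2946.90 × 0.0055 = $16.21
Medicare tax: $2946.90 × 0.0217 = $63.95
AD&D insurance premium: $68.61
Total deductions = $53.65 + $139.39 + $211.22 + $75.73 + $509.46 + $117.88 + $16.21 + $63.95 + $68.61 = $1256.10
Net pay = $2946.90 − $1256.10 = $1690.80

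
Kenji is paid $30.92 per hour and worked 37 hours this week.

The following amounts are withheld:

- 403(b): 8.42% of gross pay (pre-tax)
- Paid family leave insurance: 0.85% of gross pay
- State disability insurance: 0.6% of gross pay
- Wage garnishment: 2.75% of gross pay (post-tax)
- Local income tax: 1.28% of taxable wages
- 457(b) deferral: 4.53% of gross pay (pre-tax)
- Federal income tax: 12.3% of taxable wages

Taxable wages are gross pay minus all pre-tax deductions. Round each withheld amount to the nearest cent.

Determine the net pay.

$812.60

Gross pay: 37 × $30.92 = $1144.04
457(b) deferral: $1144.04 × 0.0453 = $51.83
403(b): $1144.04 × 0.0842 = $96.33
Pre-tax total = $51.83 + $96.33 = $148.16
Taxable wages = $1144.04 − $148.16 = $995.88
Local income tax: $995.88 × 0.0128 = $12.75
Federal income tax: $995.88 × 0.123 = $122.49
State disability insurance: $1144.04 × 0.006 = $6.86
Paid family leave insurance: $1144.04 × 0.0085 = $9.72
Wage garnishment: $1144.04 × 0.0275 = $31.46
Total deductions = $51.83 + $96.33 + $12.75 + $122.49 + $6.86 + $9.72 + $31.46 = $331.44
Net pay = $1144.04 − $331.44 = $812.60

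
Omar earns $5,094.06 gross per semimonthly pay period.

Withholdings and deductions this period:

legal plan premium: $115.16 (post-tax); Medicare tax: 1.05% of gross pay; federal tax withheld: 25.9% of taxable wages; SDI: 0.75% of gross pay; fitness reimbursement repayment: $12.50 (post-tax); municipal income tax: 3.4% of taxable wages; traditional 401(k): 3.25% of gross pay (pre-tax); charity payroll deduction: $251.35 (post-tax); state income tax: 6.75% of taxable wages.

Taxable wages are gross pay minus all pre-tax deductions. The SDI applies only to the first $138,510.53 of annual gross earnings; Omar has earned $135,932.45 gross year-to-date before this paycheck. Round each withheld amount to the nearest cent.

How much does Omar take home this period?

Traditional 401(k): $5,094.06 × 0.0325 = $165.56
Taxable wages = $5,094.06 − $165.56 = $4,928.50
Federal tax withheld: $4,928.50 × 0.259 = $1,276.48
Municipal income tax: $4,928.50 × 0.034 = $167.57
State income tax: $4,928.50 × 0.0675 = $332.67
SDI: only $138,510.53 − $135,932.45 = $2,578.08 of this check is subject → $2,578.08 × 0.0075 = $19.34
Medicare tax: $5,094.06 × 0.0105 = $53.49
Fitness reimbursement repayment: $12.50
Legal plan premium: $115.16
Charity payroll deduction: $251.35
Total deductions = $165.56 + $1,276.48 + $167.57 + $332.67 + $19.34 + $53.49 + $12.50 + $115.16 + $251.35 = $2,394.12
Net pay = $5,094.06 − $2,394.12 = $2,699.94

$2,699.94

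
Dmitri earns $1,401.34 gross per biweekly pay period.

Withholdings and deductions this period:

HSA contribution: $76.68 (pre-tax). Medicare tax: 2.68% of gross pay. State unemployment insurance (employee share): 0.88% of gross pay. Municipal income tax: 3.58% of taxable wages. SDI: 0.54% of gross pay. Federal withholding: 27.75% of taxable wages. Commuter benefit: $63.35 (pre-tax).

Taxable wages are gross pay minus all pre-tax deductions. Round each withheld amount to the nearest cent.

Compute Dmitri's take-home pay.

$808.69

Commuter benefit: $63.35
HSA contribution: $76.68
Pre-tax total = $63.35 + $76.68 = $140.03
Taxable wages = $1,401.34 − $140.03 = $1,261.31
Municipal income tax: $1,261.31 × 0.0358 = $45.15
Federal withholding: $1,261.31 × 0.2775 = $350.01
Medicare tax: $1,401.34 × 0.0268 = $37.56
SDI: $1,401.34 × 0.0054 = $7.57
State unemployment insurance (employee share): $1,401.34 × 0.0088 = $12.33
Total deductions = $63.35 + $76.68 + $45.15 + $350.01 + $37.56 + $7.57 + $12.33 = $592.65
Net pay = $1,401.34 − $592.65 = $808.69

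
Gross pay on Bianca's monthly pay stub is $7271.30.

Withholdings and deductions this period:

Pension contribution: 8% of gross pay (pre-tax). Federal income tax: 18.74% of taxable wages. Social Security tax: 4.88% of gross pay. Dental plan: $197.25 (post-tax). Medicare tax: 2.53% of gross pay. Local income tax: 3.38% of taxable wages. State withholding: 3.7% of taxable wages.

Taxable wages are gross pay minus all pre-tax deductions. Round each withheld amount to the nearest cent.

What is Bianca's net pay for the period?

Pension contribution: $7271.30 × 0.08 = $581.70
Taxable wages = $7271.30 − $581.70 = $6689.60
Federal income tax: $6689.60 × 0.1874 = $1253.63
Local income tax: $6689.60 × 0.0338 = $226.11
State withholding: $6689.60 × 0.037 = $247.52
Medicare tax: $7271.30 × 0.0253 = $183.96
Social Security tax: $7271.30 × 0.0488 = $354.84
Dental plan: $197.25
Total deductions = $581.70 + $1253.63 + $226.11 + $247.52 + $183.96 + $354.84 + $197.25 = $3045.01
Net pay = $7271.30 − $3045.01 = $4226.29

$4226.29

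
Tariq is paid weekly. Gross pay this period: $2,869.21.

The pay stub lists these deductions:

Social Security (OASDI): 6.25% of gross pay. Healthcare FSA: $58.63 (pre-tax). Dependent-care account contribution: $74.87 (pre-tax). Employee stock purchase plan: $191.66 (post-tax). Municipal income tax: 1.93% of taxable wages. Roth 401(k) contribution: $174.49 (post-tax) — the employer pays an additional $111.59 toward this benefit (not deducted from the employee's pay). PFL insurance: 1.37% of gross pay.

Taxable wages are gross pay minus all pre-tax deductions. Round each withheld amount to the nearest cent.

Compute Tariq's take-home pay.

$2,098.12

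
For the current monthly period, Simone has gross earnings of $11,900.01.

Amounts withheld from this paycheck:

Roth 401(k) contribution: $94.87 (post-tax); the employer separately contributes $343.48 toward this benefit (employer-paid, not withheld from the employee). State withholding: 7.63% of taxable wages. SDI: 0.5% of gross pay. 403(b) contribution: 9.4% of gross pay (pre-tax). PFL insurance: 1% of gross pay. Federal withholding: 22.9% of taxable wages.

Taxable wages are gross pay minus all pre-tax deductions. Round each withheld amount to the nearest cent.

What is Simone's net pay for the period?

403(b) contribution: $11,900.01 × 0.094 = $1,118.60
Taxable wages = $11,900.01 − $1,118.60 = $10,781.41
State withholding: $10,781.41 × 0.0763 = $822.62
Federal withholding: $10,781.41 × 0.229 = $2,468.94
SDI: $11,900.01 × 0.005 = $59.50
PFL insurance: $11,900.01 × 0.01 = $119.00
Roth 401(k) contribution: $94.87
(Employer's $343.48 toward Roth 401(k) contribution is not withheld from the employee.)
Total deductions = $1,118.60 + $822.62 + $2,468.94 + $59.50 + $119.00 + $94.87 = $4,683.53
Net pay = $11,900.01 − $4,683.53 = $7,216.48

$7,216.48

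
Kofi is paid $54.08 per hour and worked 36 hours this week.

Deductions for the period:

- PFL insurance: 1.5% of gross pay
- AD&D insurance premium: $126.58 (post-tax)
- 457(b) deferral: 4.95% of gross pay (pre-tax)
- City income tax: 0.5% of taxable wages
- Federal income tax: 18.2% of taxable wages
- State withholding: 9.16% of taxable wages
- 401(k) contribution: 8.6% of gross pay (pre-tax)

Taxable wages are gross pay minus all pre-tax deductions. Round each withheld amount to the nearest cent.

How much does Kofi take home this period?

$1,058.39

Gross pay: 36 × $54.08 = $1,946.88
457(b) deferral: $1,946.88 × 0.0495 = $96.37
401(k) contribution: $1,946.88 × 0.086 = $167.43
Pre-tax total = $96.37 + $167.43 = $263.80
Taxable wages = $1,946.88 − $263.80 = $1,683.08
City income tax: $1,683.08 × 0.005 = $8.42
State withholding: $1,683.08 × 0.0916 = $154.17
Federal income tax: $1,683.08 × 0.182 = $306.32
PFL insurance: $1,946.88 × 0.015 = $29.20
AD&D insurance premium: $126.58
Total deductions = $96.37 + $167.43 + $8.42 + $154.17 + $306.32 + $29.20 + $126.58 = $888.49
Net pay = $1,946.88 − $888.49 = $1,058.39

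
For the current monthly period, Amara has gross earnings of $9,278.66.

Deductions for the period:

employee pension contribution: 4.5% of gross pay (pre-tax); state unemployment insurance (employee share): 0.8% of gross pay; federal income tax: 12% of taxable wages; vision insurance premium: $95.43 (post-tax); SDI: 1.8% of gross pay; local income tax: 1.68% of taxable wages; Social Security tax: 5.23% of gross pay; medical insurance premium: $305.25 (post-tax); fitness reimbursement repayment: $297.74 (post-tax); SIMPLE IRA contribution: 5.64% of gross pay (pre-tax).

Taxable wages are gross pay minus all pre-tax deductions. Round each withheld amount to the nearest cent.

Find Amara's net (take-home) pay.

$5,772.24

SIMPLE IRA contribution: $9,278.66 × 0.0564 = $523.32
Employee pension contribution: $9,278.66 × 0.045 = $417.54
Pre-tax total = $523.32 + $417.54 = $940.86
Taxable wages = $9,278.66 − $940.86 = $8,337.80
Local income tax: $8,337.80 × 0.0168 = $140.08
Federal income tax: $8,337.80 × 0.12 = $1,000.54
State unemployment insurance (employee share): $9,278.66 × 0.008 = $74.23
Social Security tax: $9,278.66 × 0.0523 = $485.27
SDI: $9,278.66 × 0.018 = $167.02
Fitness reimbursement repayment: $297.74
Vision insurance premium: $95.43
Medical insurance premium: $305.25
Total deductions = $523.32 + $417.54 + $140.08 + $1,000.54 + $74.23 + $485.27 + $167.02 + $297.74 + $95.43 + $305.25 = $3,506.42
Net pay = $9,278.66 − $3,506.42 = $5,772.24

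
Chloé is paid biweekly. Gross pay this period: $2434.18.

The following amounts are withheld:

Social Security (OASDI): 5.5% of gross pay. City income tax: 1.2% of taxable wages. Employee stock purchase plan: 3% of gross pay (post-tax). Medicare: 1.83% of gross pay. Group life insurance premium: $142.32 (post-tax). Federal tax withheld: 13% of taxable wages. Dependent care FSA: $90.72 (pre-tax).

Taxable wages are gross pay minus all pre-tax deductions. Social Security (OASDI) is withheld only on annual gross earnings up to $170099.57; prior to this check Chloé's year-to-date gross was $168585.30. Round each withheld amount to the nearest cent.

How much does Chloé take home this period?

$1667.51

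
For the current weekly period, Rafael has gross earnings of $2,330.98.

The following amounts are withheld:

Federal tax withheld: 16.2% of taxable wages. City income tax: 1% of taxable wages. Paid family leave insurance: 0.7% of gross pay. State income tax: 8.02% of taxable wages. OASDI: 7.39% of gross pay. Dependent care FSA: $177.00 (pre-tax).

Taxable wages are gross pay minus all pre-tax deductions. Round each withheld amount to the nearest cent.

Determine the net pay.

$1,422.17

Dependent care FSA: $177.00
Taxable wages = $2,330.98 − $177.00 = $2,153.98
Federal tax withheld: $2,153.98 × 0.162 = $348.94
City income tax: $2,153.98 × 0.01 = $21.54
State income tax: $2,153.98 × 0.0802 = $172.75
Paid family leave insurance: $2,330.98 × 0.007 = $16.32
OASDI: $2,330.98 × 0.0739 = $172.26
Total deductions = $177.00 + $348.94 + $21.54 + $172.75 + $16.32 + $172.26 = $908.81
Net pay = $2,330.98 − $908.81 = $1,422.17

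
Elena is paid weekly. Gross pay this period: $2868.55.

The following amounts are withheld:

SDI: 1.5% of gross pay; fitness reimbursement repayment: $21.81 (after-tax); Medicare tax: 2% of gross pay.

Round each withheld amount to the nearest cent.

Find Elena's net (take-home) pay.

SDI: $2868.55 × 0.015 = $43.03
Medicare tax: $2868.55 × 0.02 = $57.37
Fitness reimbursement repayment: $21.81
Total deductions = $43.03 + $57.37 + $21.81 = $122.21
Net pay = $2868.55 − $122.21 = $2746.34

$2746.34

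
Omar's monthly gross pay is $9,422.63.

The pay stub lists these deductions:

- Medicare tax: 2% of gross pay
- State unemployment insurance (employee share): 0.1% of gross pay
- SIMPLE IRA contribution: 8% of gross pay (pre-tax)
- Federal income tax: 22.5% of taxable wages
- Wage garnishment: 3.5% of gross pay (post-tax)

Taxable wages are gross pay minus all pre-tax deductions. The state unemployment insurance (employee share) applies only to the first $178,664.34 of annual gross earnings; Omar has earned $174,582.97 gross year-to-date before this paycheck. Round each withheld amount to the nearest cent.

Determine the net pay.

$6,196.02

SIMPLE IRA contribution: $9,422.63 × 0.08 = $753.81
Taxable wages = $9,422.63 − $753.81 = $8,668.82
Federal income tax: $8,668.82 × 0.225 = $1,950.48
Medicare tax: $9,422.63 × 0.02 = $188.45
State unemployment insurance (employee share): only $178,664.34 − $174,582.97 = $4,081.37 of this check is subject → $4,081.37 × 0.001 = $4.08
Wage garnishment: $9,422.63 × 0.035 = $329.79
Total deductions = $753.81 + $1,950.48 + $188.45 + $4.08 + $329.79 = $3,226.61
Net pay = $9,422.63 − $3,226.61 = $6,196.02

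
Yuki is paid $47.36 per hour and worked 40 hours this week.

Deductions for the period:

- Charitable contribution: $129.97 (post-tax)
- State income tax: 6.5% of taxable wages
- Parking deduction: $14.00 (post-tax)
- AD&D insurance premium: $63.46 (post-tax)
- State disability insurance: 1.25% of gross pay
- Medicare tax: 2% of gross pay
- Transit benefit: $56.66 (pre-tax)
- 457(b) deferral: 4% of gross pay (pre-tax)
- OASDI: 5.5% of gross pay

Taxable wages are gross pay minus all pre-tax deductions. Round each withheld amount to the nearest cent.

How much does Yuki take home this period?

Gross pay: 40 × $47.36 = $1,894.40
457(b) deferral: $1,894.40 × 0.04 = $75.78
Transit benefit: $56.66
Pre-tax total = $75.78 + $56.66 = $132.44
Taxable wages = $1,894.40 − $132.44 = $1,761.96
State income tax: $1,761.96 × 0.065 = $114.53
State disability insurance: $1,894.40 × 0.0125 = $23.68
OASDI: $1,894.40 × 0.055 = $104.19
Medicare tax: $1,894.40 × 0.02 = $37.89
Charitable contribution: $129.97
Parking deduction: $14.00
AD&D insurance premium: $63.46
Total deductions = $75.78 + $56.66 + $114.53 + $23.68 + $104.19 + $37.89 + $129.97 + $14.00 + $63.46 = $620.16
Net pay = $1,894.40 − $620.16 = $1,274.24

$1,274.24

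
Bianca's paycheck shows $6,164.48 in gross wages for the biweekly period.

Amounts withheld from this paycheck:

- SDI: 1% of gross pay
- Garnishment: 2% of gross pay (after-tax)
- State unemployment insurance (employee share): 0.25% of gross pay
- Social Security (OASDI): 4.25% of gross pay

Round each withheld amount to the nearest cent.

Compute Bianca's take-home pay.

$5,702.15

SDI: $6,164.48 × 0.01 = $61.64
State unemployment insurance (employee share): $6,164.48 × 0.0025 = $15.41
Social Security (OASDI): $6,164.48 × 0.0425 = $261.99
Garnishment: $6,164.48 × 0.02 = $123.29
Total deductions = $61.64 + $15.41 + $261.99 + $123.29 = $462.33
Net pay = $6,164.48 − $462.33 = $5,702.15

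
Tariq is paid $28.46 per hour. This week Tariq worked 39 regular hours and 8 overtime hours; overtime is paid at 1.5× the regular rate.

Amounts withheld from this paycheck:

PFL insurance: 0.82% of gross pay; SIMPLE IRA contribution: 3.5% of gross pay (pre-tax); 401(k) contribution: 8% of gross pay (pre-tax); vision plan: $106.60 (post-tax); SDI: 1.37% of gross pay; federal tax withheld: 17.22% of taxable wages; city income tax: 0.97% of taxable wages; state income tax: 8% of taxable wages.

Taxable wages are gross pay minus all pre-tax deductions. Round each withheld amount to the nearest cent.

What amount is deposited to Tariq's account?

Regular pay: 39 × $28.46 = $1,109.94
Overtime pay: 8 × $28.46 × 1.5 = $341.52
Gross pay = $1,109.94 + $341.52 = $1,451.46
SIMPLE IRA contribution: $1,451.46 × 0.035 = $50.80
401(k) contribution: $1,451.46 × 0.08 = $116.12
Pre-tax total = $50.80 + $116.12 = $166.92
Taxable wages = $1,451.46 − $166.92 = $1,284.54
State income tax: $1,284.54 × 0.08 = $102.76
Federal tax withheld: $1,284.54 × 0.1722 = $221.20
City income tax: $1,284.54 × 0.0097 = $12.46
PFL insurance: $1,451.46 × 0.0082 = $11.90
SDI: $1,451.46 × 0.0137 = $19.89
Vision plan: $106.60
Total deductions = $50.80 + $116.12 + $102.76 + $221.20 + $12.46 + $11.90 + $19.89 + $106.60 = $641.73
Net pay = $1,451.46 − $641.73 = $809.73

$809.73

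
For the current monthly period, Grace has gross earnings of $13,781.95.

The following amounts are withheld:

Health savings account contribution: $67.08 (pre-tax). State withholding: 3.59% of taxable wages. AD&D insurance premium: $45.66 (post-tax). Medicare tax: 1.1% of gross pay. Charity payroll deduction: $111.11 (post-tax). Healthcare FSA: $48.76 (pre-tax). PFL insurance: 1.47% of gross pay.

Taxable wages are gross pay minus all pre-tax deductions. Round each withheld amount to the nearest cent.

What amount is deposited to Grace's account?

Health savings account contribution: $67.08
Healthcare FSA: $48.76
Pre-tax total = $67.08 + $48.76 = $115.84
Taxable wages = $13,781.95 − $115.84 = $13,666.11
State withholding: $13,666.11 × 0.0359 = $490.61
Medicare tax: $13,781.95 × 0.011 = $151.60
PFL insurance: $13,781.95 × 0.0147 = $202.59
Charity payroll deduction: $111.11
AD&D insurance premium: $45.66
Total deductions = $67.08 + $48.76 + $490.61 + $151.60 + $202.59 + $111.11 + $45.66 = $1,117.41
Net pay = $13,781.95 − $1,117.41 = $12,664.54

$12,664.54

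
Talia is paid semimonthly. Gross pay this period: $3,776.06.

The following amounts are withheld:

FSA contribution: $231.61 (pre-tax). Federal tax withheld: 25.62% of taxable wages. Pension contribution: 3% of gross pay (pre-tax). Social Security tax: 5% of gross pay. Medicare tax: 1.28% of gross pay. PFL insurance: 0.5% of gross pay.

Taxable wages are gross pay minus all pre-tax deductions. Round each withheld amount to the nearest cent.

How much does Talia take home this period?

$2,296.09

FSA contribution: $231.61
Pension contribution: $3,776.06 × 0.03 = $113.28
Pre-tax total = $231.61 + $113.28 = $344.89
Taxable wages = $3,776.06 − $344.89 = $3,431.17
Federal tax withheld: $3,431.17 × 0.2562 = $879.07
Medicare tax: $3,776.06 × 0.0128 = $48.33
PFL insurance: $3,776.06 × 0.005 = $18.88
Social Security tax: $3,776.06 × 0.05 = $188.80
Total deductions = $231.61 + $113.28 + $879.07 + $48.33 + $18.88 + $188.80 = $1,479.97
Net pay = $3,776.06 − $1,479.97 = $2,296.09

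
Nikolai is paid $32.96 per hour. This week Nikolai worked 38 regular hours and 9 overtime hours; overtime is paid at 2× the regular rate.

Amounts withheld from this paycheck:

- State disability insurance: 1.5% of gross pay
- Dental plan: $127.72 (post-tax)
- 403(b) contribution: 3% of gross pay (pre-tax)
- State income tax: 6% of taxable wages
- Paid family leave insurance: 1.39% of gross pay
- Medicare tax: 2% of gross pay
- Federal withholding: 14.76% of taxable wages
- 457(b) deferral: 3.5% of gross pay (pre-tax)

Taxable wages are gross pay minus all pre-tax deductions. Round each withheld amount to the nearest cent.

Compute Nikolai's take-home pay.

Regular pay: 38 × $32.96 = $1252.48
Overtime pay: 9 × $32.96 × 2 = $593.28
Gross pay = $1252.48 + $593.28 = $1845.76
403(b) contribution: $1845.76 × 0.03 = $55.37
457(b) deferral: $1845.76 × 0.035 = $64.60
Pre-tax total = $55.37 + $64.60 = $119.97
Taxable wages = $1845.76 − $119.97 = $1725.79
Federal withholding: $1725.79 × 0.1476 = $254.73
State income tax: $1725.79 × 0.06 = $103.55
Paid family leave insurance: $1845.76 × 0.0139 = $25.66
State disability insurance: $1845.76 × 0.015 = $27.69
Medicare tax: $1845.76 × 0.02 = $36.92
Dental plan: $127.72
Total deductions = $55.37 + $64.60 + $254.73 + $103.55 + $25.66 + $27.69 + $36.92 + $127.72 = $696.24
Net pay = $1845.76 − $696.24 = $1149.52

$1149.52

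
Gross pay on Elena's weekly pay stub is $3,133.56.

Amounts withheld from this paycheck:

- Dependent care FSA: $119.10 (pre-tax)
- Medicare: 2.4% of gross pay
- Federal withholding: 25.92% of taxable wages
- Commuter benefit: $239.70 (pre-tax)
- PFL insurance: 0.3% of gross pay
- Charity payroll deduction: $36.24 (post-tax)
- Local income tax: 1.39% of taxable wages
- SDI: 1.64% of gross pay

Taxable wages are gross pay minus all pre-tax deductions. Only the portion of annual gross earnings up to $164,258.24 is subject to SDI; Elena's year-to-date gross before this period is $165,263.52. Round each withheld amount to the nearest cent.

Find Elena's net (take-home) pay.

Dependent care FSA: $119.10
Commuter benefit: $239.70
Pre-tax total = $119.10 + $239.70 = $358.80
Taxable wages = $3,133.56 − $358.80 = $2,774.76
Local income tax: $2,774.76 × 0.0139 = $38.57
Federal withholding: $2,774.76 × 0.2592 = $719.22
Medicare: $3,133.56 × 0.024 = $75.21
PFL insurance: $3,133.56 × 0.003 = $9.40
SDI: annual cap $164,258.24 already reached (YTD $165,263.52), so $0.00
Charity payroll deduction: $36.24
Total deductions = $119.10 + $239.70 + $38.57 + $719.22 + $75.21 + $9.40 + $0.00 + $36.24 = $1,237.44
Net pay = $3,133.56 − $1,237.44 = $1,896.12

$1,896.12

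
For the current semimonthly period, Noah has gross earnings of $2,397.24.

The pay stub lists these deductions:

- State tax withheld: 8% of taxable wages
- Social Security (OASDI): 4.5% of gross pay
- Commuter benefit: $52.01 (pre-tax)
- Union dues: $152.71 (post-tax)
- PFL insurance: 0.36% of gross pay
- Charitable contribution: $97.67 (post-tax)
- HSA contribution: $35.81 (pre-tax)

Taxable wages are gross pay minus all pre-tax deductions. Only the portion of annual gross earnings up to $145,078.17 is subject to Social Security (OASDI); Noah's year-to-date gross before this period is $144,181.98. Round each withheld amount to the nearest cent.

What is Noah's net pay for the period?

HSA contribution: $35.81
Commuter benefit: $52.01
Pre-tax total = $35.81 + $52.01 = $87.82
Taxable wages = $2,397.24 − $87.82 = $2,309.42
State tax withheld: $2,309.42 × 0.08 = $184.75
Social Security (OASDI): only $145,078.17 − $144,181.98 = $896.19 of this check is subject → $896.19 × 0.045 = $40.33
PFL insurance: $2,397.24 × 0.0036 = $8.63
Charitable contribution: $97.67
Union dues: $152.71
Total deductions = $35.81 + $52.01 + $184.75 + $40.33 + $8.63 + $97.67 + $152.71 = $571.91
Net pay = $2,397.24 − $571.91 = $1,825.33

$1,825.33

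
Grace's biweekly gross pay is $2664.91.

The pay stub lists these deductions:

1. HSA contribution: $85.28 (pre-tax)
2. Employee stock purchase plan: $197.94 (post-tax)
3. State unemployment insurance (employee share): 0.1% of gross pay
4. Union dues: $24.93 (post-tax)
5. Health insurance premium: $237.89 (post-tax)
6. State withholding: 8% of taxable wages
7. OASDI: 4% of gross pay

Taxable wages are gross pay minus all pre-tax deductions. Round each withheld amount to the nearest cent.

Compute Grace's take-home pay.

$1803.24

HSA contribution: $85.28
Taxable wages = $2664.91 − $85.28 = $2579.63
State withholding: $2579.63 × 0.08 = $206.37
State unemployment insurance (employee share): $2664.91 × 0.001 = $2.66
OASDI: $2664.91 × 0.04 = $106.60
Health insurance premium: $237.89
Union dues: $24.93
Employee stock purchase plan: $197.94
Total deductions = $85.28 + $206.37 + $2.66 + $106.60 + $237.89 + $24.93 + $197.94 = $861.67
Net pay = $2664.91 − $861.67 = $1803.24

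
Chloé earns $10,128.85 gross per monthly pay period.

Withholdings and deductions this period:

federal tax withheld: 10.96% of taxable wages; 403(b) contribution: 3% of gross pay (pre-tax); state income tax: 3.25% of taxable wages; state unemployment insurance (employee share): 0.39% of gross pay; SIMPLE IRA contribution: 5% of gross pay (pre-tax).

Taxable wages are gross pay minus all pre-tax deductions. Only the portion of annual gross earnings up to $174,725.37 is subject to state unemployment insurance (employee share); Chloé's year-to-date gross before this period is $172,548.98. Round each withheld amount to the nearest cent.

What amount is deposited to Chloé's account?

$7,985.89

403(b) contribution: $10,128.85 × 0.03 = $303.87
SIMPLE IRA contribution: $10,128.85 × 0.05 = $506.44
Pre-tax total = $303.87 + $506.44 = $810.31
Taxable wages = $10,128.85 − $810.31 = $9,318.54
State income tax: $9,318.54 × 0.0325 = $302.85
Federal tax withheld: $9,318.54 × 0.1096 = $1,021.31
State unemployment insurance (employee share): only $174,725.37 − $172,548.98 = $2,176.39 of this check is subject → $2,176.39 × 0.0039 = $8.49
Total deductions = $303.87 + $506.44 + $302.85 + $1,021.31 + $8.49 = $2,142.96
Net pay = $10,128.85 − $2,142.96 = $7,985.89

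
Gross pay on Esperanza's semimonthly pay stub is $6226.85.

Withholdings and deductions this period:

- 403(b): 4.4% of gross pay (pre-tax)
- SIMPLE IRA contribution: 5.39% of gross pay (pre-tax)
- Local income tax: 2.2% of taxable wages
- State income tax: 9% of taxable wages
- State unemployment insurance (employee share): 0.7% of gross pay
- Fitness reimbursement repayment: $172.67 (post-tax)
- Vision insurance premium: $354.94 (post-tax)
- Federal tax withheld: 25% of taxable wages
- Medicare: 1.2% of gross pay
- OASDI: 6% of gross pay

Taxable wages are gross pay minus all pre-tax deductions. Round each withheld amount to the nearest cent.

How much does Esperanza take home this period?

$2564.27

SIMPLE IRA contribution: $6226.85 × 0.0539 = $335.63
403(b): $6226.85 × 0.044 = $273.98
Pre-tax total = $335.63 + $273.98 = $609.61
Taxable wages = $6226.85 − $609.61 = $5617.24
Federal tax withheld: $5617.24 × 0.25 = $1404.31
Local income tax: $5617.24 × 0.022 = $123.58
State income tax: $5617.24 × 0.09 = $505.55
State unemployment insurance (employee share): $6226.85 × 0.007 = $43.59
Medicare: $6226.85 × 0.012 = $74.72
OASDI: $6226.85 × 0.06 = $373.61
Vision insurance premium: $354.94
Fitness reimbursement repayment: $172.67
Total deductions = $335.63 + $273.98 + $1404.31 + $123.58 + $505.55 + $43.59 + $74.72 + $373.61 + $354.94 + $172.67 = $3662.58
Net pay = $6226.85 − $3662.58 = $2564.27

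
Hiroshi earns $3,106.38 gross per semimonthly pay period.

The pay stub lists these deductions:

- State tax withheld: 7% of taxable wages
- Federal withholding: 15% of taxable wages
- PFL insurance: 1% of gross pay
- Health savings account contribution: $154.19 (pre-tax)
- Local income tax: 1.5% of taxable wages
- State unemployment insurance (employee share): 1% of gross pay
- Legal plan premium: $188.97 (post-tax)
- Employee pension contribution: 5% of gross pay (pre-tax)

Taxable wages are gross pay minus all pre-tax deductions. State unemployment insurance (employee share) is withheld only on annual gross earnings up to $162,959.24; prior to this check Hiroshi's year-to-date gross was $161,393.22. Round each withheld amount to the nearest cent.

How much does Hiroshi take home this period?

$1,903.92

Health savings account contribution: $154.19
Employee pension contribution: $3,106.38 × 0.05 = $155.32
Pre-tax total = $154.19 + $155.32 = $309.51
Taxable wages = $3,106.38 − $309.51 = $2,796.87
Federal withholding: $2,796.87 × 0.15 = $419.53
Local income tax: $2,796.87 × 0.015 = $41.95
State tax withheld: $2,796.87 × 0.07 = $195.78
PFL insurance: $3,106.38 × 0.01 = $31.06
State unemployment insurance (employee share): only $162,959.24 − $161,393.22 = $1,566.02 of this check is subject → $1,566.02 × 0.01 = $15.66
Legal plan premium: $188.97
Total deductions = $154.19 + $155.32 + $419.53 + $41.95 + $195.78 + $31.06 + $15.66 + $188.97 = $1,202.46
Net pay = $3,106.38 − $1,202.46 = $1,903.92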